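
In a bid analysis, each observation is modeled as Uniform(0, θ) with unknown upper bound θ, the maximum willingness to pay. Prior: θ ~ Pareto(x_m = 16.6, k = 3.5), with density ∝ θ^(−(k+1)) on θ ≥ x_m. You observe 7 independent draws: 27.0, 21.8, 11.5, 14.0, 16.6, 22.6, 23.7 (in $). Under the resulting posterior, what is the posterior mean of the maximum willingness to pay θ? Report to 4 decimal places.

29.8421

A Pareto(scale x_m, shape k) prior on the upper bound θ of Uniform(0, θ) is conjugate: posterior is Pareto(max(x_m, max xᵢ), k + n).
Sample maximum = 27.0; prior scale x_m = 16.6 → posterior scale = max = 27.0.
Posterior shape = 3.5 + 7 = 10.5.
E[θ|data] = k·x_m/(k−1) = 10.5·27.0/9.5 = 29.8421.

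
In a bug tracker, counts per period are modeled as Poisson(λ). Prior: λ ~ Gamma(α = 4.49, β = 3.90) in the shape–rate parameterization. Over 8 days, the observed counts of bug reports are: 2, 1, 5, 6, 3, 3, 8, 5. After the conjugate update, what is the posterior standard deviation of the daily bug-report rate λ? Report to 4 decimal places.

With a Gamma(shape α, rate β) prior, the Poisson likelihood is conjugate: the posterior is Gamma(α + ΣXᵢ, β + n).
Sum of counts S = 33 over n = 8 days.
Posterior: Gamma(α+S, β+n) = Gamma(4.49+33, 3.90+8) = Gamma(37.49, 11.90).
SD = √α/β = √37.49/11.90 = 0.5145.

0.5145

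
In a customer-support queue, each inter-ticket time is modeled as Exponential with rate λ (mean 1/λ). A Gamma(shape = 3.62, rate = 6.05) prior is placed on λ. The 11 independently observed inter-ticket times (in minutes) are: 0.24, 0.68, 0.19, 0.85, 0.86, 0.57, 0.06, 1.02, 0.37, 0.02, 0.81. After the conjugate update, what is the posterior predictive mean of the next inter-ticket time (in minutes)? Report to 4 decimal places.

0.8605

With a Gamma(shape α, rate β) prior on the exponential rate λ, the posterior after n observations with total T = Σxᵢ is Gamma(α+n, β+T).
Sum of observations T = 5.67 minutes; n = 11.
Posterior: Gamma(3.62+11, 6.05+5.67) = Gamma(14.62, 11.72).
The predictive distribution for the next observation is Lomax; its mean is β/(α−1) = 11.72/13.62 = 0.8605.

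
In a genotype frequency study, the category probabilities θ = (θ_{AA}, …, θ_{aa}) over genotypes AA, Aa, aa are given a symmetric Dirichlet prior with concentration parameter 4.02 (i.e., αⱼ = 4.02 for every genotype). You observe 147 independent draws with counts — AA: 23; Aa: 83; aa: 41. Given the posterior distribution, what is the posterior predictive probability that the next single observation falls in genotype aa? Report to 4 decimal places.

0.2830

The Dirichlet prior is conjugate to the Multinomial likelihood: each posterior αⱼ = prior αⱼ + observed count nⱼ.
Posterior concentration: (27.02, 87.02, 45.02), total = 159.06.
P(next = aa | data) = α_{aa}/Σα = 0.2830.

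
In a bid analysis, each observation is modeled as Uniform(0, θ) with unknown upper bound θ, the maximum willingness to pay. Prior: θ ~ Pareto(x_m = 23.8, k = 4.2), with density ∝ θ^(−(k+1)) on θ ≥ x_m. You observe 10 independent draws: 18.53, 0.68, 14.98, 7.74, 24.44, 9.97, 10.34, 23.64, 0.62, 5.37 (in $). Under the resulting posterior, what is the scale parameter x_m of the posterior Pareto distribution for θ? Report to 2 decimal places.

24.44

A Pareto(scale x_m, shape k) prior on the upper bound θ of Uniform(0, θ) is conjugate: posterior is Pareto(max(x_m, max xᵢ), k + n).
Sample maximum = 24.44; prior scale x_m = 23.8 → posterior scale = max = 24.44.
Posterior shape = 4.2 + 10 = 14.2.
Posterior scale x_m = 24.44.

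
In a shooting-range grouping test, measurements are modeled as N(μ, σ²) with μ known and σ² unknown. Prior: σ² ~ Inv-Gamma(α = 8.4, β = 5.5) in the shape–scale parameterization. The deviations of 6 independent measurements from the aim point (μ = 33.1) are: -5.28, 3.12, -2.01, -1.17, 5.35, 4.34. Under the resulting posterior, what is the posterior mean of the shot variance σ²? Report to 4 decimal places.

4.8788

With known mean μ and an Inverse-Gamma(α, β) prior on σ², the Normal likelihood is conjugate: posterior is Inv-Gamma(α + n/2, β + Σ(xᵢ−μ)²/2).
Σ(xᵢ−μ)² = (-5.28)² + (3.12)² + (-2.01)² + (-1.17)² + (5.35)² + (4.34)² = 90.4799.
Posterior: Inv-Gamma(8.4 + 6/2, 5.5 + 90.4799/2) = Inv-Gamma(11.40, 50.73995).
E[σ²|data] = β/(α−1) = 50.73995/10.40 = 4.8788.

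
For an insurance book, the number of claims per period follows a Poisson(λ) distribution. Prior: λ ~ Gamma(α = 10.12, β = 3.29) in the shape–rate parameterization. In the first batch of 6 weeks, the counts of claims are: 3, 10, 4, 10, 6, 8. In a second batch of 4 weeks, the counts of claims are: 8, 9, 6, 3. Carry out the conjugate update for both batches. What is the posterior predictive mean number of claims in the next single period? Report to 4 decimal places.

5.8029

With a Gamma(shape α, rate β) prior, the Poisson likelihood is conjugate: the posterior is Gamma(α + ΣXᵢ, β + n).
Batch 1: sum of counts S = 41 over n = 6 weeks.
After batch 1: Gamma(α+S, β+n) = Gamma(10.12+41, 3.29+6) = Gamma(51.12, 9.29).
Batch 2: sum of counts S = 26 over n = 4 weeks.
After batch 2: Gamma(α+S, β+n) = Gamma(51.12+26, 9.29+4) = Gamma(77.12, 13.29).
The predictive distribution for one future period is NegBinom with mean α/β = 5.8029.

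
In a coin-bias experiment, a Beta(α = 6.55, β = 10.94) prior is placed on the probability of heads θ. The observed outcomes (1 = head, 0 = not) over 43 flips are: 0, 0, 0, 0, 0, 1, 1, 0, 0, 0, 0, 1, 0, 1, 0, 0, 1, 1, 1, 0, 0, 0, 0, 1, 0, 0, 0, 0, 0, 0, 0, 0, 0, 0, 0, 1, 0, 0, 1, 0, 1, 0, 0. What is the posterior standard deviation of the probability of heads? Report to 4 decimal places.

The Beta prior is conjugate to a Binomial/Bernoulli likelihood; the update adds successes to α and failures to β.
Posterior: Beta(α+k, β+n−k) = Beta(6.55+11, 10.94+32) = Beta(17.55, 42.94).
Var = αβ/((α+β)²(α+β+1)) = 17.55·42.94/(60.49²·61.49) = 0.00334940; SD = √0.00334940 = 0.0579.

0.0579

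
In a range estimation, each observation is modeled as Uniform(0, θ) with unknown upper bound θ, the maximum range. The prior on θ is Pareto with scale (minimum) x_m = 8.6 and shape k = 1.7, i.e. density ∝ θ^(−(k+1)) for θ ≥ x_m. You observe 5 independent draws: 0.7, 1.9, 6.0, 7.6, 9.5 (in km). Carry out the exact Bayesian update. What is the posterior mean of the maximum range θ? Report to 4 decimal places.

A Pareto(scale x_m, shape k) prior on the upper bound θ of Uniform(0, θ) is conjugate: posterior is Pareto(max(x_m, max xᵢ), k + n).
Sample maximum = 9.5; prior scale x_m = 8.6 → posterior scale = max = 9.5.
Posterior shape = 1.7 + 5 = 6.7.
E[θ|data] = k·x_m/(k−1) = 6.7·9.5/5.7 = 11.1667.

11.1667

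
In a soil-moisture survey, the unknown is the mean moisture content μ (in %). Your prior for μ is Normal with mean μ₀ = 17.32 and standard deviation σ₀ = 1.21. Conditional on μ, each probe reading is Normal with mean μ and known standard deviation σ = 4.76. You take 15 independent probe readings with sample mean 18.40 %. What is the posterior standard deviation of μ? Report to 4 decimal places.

For Normal data with known variance σ², a Normal(μ₀, σ₀²) prior on μ is conjugate. Posterior precision = 1/σ₀² + n/σ²; posterior mean is the precision-weighted average of μ₀ and x̄.
σ₀² = 1.21² = 1.4641, σ² = 4.76² = 22.6576; σ² + n·σ₀² = 22.6576 + 15·1.4641 = 44.6191.
Posterior precision = 1/σ₀² + n/σ² = 1/1.4641 + 15/22.6576 = (σ² + n·σ₀²)/(σ₀²σ²) = 44.6191/(1.4641·22.6576); posterior variance σₙ² = σ₀²σ²/(σ² + n·σ₀²) = 1.4641·22.6576/44.6191 = 0.743471.
Posterior SD = √σₙ² = √(1.4641·22.6576/44.6191) = 0.8622.

0.8622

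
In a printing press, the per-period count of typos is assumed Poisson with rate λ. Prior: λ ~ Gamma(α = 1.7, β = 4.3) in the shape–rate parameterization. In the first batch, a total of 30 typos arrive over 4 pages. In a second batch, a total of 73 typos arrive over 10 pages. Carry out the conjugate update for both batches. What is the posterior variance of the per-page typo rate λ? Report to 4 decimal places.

With a Gamma(shape α, rate β) prior, the Poisson likelihood is conjugate: the posterior is Gamma(α + ΣXᵢ, β + n).
After batch 1: Gamma(α+S, β+n) = Gamma(1.7+30, 4.3+4) = Gamma(31.7, 8.3).
After batch 2: Gamma(α+S, β+n) = Gamma(31.7+73, 8.3+10) = Gamma(104.7, 18.3).
Var = α/β² = 104.7/18.3² = 0.3126.

0.3126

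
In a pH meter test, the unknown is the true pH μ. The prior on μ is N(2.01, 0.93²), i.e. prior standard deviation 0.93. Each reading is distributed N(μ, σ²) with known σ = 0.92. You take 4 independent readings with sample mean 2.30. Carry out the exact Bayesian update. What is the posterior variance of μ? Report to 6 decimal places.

0.170007

For Normal data with known variance σ², a Normal(μ₀, σ₀²) prior on μ is conjugate. Posterior precision = 1/σ₀² + n/σ²; posterior mean is the precision-weighted average of μ₀ and x̄.
σ₀² = 0.93² = 0.8649, σ² = 0.92² = 0.8464; σ² + n·σ₀² = 0.8464 + 4·0.8649 = 4.306.
Posterior precision = 1/σ₀² + n/σ² = 1/0.8649 + 4/0.8464 = (σ² + n·σ₀²)/(σ₀²σ²) = 4.306/(0.8649·0.8464); posterior variance σₙ² = σ₀²σ²/(σ² + n·σ₀²) = 0.8649·0.8464/4.306 = 0.170007.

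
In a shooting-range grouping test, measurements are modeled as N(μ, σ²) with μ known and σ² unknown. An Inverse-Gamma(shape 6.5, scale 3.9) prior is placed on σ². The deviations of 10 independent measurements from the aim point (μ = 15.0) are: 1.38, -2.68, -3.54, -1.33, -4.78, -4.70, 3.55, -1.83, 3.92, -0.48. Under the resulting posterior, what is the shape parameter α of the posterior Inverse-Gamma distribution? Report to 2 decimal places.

11.50

With known mean μ and an Inverse-Gamma(α, β) prior on σ², the Normal likelihood is conjugate: posterior is Inv-Gamma(α + n/2, β + Σ(xᵢ−μ)²/2).
Σ(xᵢ−μ)² = (1.38)² + (-2.68)² + (-3.54)² + (-1.33)² + (-4.78)² + (-4.70)² + (3.55)² + (-1.83)² + (3.92)² + (-0.48)² = 99.8739.
Posterior: Inv-Gamma(6.5 + 10/2, 3.9 + 99.8739/2) = Inv-Gamma(11.50, 53.83695).
Posterior α = 11.50.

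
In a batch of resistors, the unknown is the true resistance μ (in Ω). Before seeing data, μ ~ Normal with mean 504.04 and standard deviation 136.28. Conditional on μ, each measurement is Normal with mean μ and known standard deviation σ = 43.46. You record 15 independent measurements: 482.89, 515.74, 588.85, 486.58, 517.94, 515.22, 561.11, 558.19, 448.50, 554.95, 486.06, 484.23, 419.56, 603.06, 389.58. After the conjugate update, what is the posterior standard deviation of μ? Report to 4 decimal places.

For Normal data with known variance σ², a Normal(μ₀, σ₀²) prior on μ is conjugate. Posterior precision = 1/σ₀² + n/σ²; posterior mean is the precision-weighted average of μ₀ and x̄.
σ₀² = 136.28² = 18572.2384, σ² = 43.46² = 1888.7716; σ² + n·σ₀² = 1888.7716 + 15·18572.2384 = 280472.3476.
Posterior precision = 1/σ₀² + n/σ² = 1/18572.2384 + 15/1888.7716 = (σ² + n·σ₀²)/(σ₀²σ²) = 280472.3476/(18572.2384·1888.7716); posterior variance σₙ² = σ₀²σ²/(σ² + n·σ₀²) = 18572.2384·1888.7716/280472.3476 = 125.070142.
Posterior SD = √σₙ² = √(18572.2384·1888.7716/280472.3476) = 11.1835.

11.1835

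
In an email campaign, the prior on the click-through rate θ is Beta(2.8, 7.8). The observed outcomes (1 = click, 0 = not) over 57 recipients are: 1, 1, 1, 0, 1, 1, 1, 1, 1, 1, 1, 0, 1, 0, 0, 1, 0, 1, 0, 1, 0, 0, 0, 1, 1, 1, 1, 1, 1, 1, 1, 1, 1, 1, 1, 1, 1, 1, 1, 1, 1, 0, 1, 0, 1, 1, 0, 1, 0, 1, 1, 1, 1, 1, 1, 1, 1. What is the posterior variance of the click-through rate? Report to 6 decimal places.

0.003105

The Beta prior is conjugate to a Binomial/Bernoulli likelihood; the update adds successes to α and failures to β.
Posterior: Beta(α+k, β+n−k) = Beta(2.8+44, 7.8+13) = Beta(46.8, 20.8).
Var = αβ/((α+β)²(α+β+1)) = 46.8·20.8/(67.6²·68.6) = 0.003105.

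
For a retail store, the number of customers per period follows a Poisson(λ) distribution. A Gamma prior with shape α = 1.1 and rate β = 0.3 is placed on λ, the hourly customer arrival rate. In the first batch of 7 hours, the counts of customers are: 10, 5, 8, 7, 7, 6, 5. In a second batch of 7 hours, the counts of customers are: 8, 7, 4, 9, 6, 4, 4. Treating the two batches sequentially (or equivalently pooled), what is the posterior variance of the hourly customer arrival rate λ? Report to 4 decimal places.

0.4455

With a Gamma(shape α, rate β) prior, the Poisson likelihood is conjugate: the posterior is Gamma(α + ΣXᵢ, β + n).
Batch 1: sum of counts S = 48 over n = 7 hours.
After batch 1: Gamma(α+S, β+n) = Gamma(1.1+48, 0.3+7) = Gamma(49.1, 7.3).
Batch 2: sum of counts S = 42 over n = 7 hours.
After batch 2: Gamma(α+S, β+n) = Gamma(49.1+42, 7.3+7) = Gamma(91.1, 14.3).
Var = α/β² = 91.1/14.3² = 0.4455.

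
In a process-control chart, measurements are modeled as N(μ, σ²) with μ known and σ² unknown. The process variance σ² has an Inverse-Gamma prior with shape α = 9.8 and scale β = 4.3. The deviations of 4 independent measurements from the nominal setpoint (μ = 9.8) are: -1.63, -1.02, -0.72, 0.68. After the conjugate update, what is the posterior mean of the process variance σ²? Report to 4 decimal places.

0.6147

With known mean μ and an Inverse-Gamma(α, β) prior on σ², the Normal likelihood is conjugate: posterior is Inv-Gamma(α + n/2, β + Σ(xᵢ−μ)²/2).
Σ(xᵢ−μ)² = (-1.63)² + (-1.02)² + (-0.72)² + (0.68)² = 4.6781.
Posterior: Inv-Gamma(9.8 + 4/2, 4.3 + 4.6781/2) = Inv-Gamma(11.80, 6.63905).
E[σ²|data] = β/(α−1) = 6.63905/10.80 = 0.6147.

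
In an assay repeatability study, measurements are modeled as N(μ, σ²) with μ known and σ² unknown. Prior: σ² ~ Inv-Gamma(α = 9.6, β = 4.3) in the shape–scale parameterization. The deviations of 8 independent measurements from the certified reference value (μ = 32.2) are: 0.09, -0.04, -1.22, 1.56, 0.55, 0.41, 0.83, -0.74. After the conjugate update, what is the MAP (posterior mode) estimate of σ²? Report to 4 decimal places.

With known mean μ and an Inverse-Gamma(α, β) prior on σ², the Normal likelihood is conjugate: posterior is Inv-Gamma(α + n/2, β + Σ(xᵢ−μ)²/2).
Σ(xᵢ−μ)² = (0.09)² + (-0.04)² + (-1.22)² + (1.56)² + (0.55)² + (0.41)² + (0.83)² + (-0.74)² = 5.6388.
Posterior: Inv-Gamma(9.6 + 8/2, 4.3 + 5.6388/2) = Inv-Gamma(13.60, 7.11940).
Mode = β/(α+1) = 7.11940/14.60 = 0.4876.

0.4876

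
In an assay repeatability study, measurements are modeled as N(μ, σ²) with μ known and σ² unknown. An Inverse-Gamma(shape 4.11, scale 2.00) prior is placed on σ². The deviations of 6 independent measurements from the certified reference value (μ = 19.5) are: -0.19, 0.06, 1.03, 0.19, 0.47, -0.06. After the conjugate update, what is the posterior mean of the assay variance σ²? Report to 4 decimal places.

0.4387

With known mean μ and an Inverse-Gamma(α, β) prior on σ², the Normal likelihood is conjugate: posterior is Inv-Gamma(α + n/2, β + Σ(xᵢ−μ)²/2).
Σ(xᵢ−μ)² = (-0.19)² + (0.06)² + (1.03)² + (0.19)² + (0.47)² + (-0.06)² = 1.3612.
Posterior: Inv-Gamma(4.11 + 6/2, 2.00 + 1.3612/2) = Inv-Gamma(7.11, 2.68060).
E[σ²|data] = β/(α−1) = 2.68060/6.11 = 0.4387.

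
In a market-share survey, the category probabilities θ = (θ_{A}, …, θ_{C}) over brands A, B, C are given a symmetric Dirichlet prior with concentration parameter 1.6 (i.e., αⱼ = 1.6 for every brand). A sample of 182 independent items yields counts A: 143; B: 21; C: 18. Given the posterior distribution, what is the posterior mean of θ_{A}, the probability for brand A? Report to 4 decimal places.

0.7741

The Dirichlet prior is conjugate to the Multinomial likelihood: each posterior αⱼ = prior αⱼ + observed count nⱼ.
Posterior concentration: (144.6, 22.6, 19.6), total = 186.8.
E[θ_{A}|data] = α_{A}/Σα = 144.6/186.8 = 0.7741.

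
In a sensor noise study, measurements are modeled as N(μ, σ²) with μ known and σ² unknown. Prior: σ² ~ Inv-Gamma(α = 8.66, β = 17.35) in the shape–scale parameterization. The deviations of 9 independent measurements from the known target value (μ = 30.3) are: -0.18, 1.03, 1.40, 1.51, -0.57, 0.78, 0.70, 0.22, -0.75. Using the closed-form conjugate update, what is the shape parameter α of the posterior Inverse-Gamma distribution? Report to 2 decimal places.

With known mean μ and an Inverse-Gamma(α, β) prior on σ², the Normal likelihood is conjugate: posterior is Inv-Gamma(α + n/2, β + Σ(xᵢ−μ)²/2).
Σ(xᵢ−μ)² = (-0.18)² + (1.03)² + (1.40)² + (1.51)² + (-0.57)² + (0.78)² + (0.70)² + (0.22)² + (-0.75)² = 7.3676.
Posterior: Inv-Gamma(8.66 + 9/2, 17.35 + 7.3676/2) = Inv-Gamma(13.16, 21.03380).
Posterior α = 13.16.

13.16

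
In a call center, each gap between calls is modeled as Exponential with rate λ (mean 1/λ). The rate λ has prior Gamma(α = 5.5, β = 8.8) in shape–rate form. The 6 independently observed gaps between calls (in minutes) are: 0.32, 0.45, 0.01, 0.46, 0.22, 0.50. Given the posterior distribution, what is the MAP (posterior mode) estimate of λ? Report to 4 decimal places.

With a Gamma(shape α, rate β) prior on the exponential rate λ, the posterior after n observations with total T = Σxᵢ is Gamma(α+n, β+T).
Sum of observations T = 1.96 minutes; n = 6.
Posterior: Gamma(5.5+6, 8.8+1.96) = Gamma(11.5, 10.76).
Mode = (α−1)/β = 0.9758.

0.9758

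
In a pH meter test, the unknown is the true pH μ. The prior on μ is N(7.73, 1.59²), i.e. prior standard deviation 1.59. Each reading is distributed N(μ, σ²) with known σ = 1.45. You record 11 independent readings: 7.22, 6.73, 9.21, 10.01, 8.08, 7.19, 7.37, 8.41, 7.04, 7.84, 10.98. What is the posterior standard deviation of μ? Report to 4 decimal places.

0.4215

For Normal data with known variance σ², a Normal(μ₀, σ₀²) prior on μ is conjugate. Posterior precision = 1/σ₀² + n/σ²; posterior mean is the precision-weighted average of μ₀ and x̄.
σ₀² = 1.59² = 2.5281, σ² = 1.45² = 2.1025; σ² + n·σ₀² = 2.1025 + 11·2.5281 = 29.9116.
Posterior precision = 1/σ₀² + n/σ² = 1/2.5281 + 11/2.1025 = (σ² + n·σ₀²)/(σ₀²σ²) = 29.9116/(2.5281·2.1025); posterior variance σₙ² = σ₀²σ²/(σ² + n·σ₀²) = 2.5281·2.1025/29.9116 = 0.177701.
Posterior SD = √σₙ² = √(2.5281·2.1025/29.9116) = 0.4215.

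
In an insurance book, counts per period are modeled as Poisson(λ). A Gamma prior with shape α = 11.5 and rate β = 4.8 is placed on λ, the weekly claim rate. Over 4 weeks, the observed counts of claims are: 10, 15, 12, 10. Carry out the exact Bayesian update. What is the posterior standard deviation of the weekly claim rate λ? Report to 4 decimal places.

With a Gamma(shape α, rate β) prior, the Poisson likelihood is conjugate: the posterior is Gamma(α + ΣXᵢ, β + n).
Sum of counts S = 47 over n = 4 weeks.
Posterior: Gamma(α+S, β+n) = Gamma(11.5+47, 4.8+4) = Gamma(58.5, 8.8).
SD = √α/β = √58.5/8.8 = 0.8692.

0.8692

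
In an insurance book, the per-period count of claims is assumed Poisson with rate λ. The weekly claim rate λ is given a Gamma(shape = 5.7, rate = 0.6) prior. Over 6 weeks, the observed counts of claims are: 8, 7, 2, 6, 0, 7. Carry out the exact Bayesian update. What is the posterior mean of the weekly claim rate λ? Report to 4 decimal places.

5.4091

With a Gamma(shape α, rate β) prior, the Poisson likelihood is conjugate: the posterior is Gamma(α + ΣXᵢ, β + n).
Sum of counts S = 30 over n = 6 weeks.
Posterior: Gamma(α+S, β+n) = Gamma(5.7+30, 0.6+6) = Gamma(35.7, 6.6).
Posterior mean = α/β = 35.7/6.6 = 5.4091.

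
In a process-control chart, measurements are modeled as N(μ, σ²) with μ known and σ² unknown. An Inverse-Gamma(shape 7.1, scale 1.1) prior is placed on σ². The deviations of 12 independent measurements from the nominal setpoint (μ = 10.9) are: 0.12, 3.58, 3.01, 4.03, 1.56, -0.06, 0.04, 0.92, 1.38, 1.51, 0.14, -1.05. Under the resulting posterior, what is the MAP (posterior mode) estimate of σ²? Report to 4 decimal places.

1.7349

With known mean μ and an Inverse-Gamma(α, β) prior on σ², the Normal likelihood is conjugate: posterior is Inv-Gamma(α + n/2, β + Σ(xᵢ−μ)²/2).
Σ(xᵢ−μ)² = (0.12)² + (3.58)² + (3.01)² + (4.03)² + (1.56)² + (-0.06)² + (0.04)² + (0.92)² + (1.38)² + (1.51)² + (0.14)² + (-1.05)² = 46.7236.
Posterior: Inv-Gamma(7.1 + 12/2, 1.1 + 46.7236/2) = Inv-Gamma(13.10, 24.46180).
Mode = β/(α+1) = 24.46180/14.10 = 1.7349.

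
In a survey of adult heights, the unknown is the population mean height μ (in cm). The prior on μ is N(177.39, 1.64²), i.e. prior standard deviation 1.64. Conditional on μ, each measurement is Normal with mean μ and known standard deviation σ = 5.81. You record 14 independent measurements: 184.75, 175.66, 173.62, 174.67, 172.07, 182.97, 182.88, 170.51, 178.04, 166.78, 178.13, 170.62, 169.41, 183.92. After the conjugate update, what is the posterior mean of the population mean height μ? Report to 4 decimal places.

For Normal data with known variance σ², a Normal(μ₀, σ₀²) prior on μ is conjugate. Posterior precision = 1/σ₀² + n/σ²; posterior mean is the precision-weighted average of μ₀ and x̄.
Σxᵢ = 184.75 + 175.66 + 173.62 + 174.67 + 172.07 + 182.97 + 182.88 + 170.51 + 178.04 + 166.78 + 178.13 + 170.62 + 169.41 + 183.92 = 2464.03, so n·x̄ = 2464.03.
σ₀² = 1.64² = 2.6896, σ² = 5.81² = 33.7561; σ² + n·σ₀² = 33.7561 + 14·2.6896 = 71.4105.
Posterior mean = (μ₀/σ₀² + n·x̄/σ²)/(1/σ₀² + n/σ²) = (σ²·μ₀ + σ₀²·n·x̄)/(σ² + n·σ₀²) = (33.7561·177.39 + 2.6896·2464.03)/71.4105 = 12615.249667/71.4105 = 176.6582.

176.6582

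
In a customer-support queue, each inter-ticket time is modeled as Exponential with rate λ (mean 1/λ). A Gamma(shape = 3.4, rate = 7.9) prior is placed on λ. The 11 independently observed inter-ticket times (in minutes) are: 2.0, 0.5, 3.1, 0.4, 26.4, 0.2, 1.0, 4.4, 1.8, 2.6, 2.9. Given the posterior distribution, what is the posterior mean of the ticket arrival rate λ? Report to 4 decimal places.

0.2707

With a Gamma(shape α, rate β) prior on the exponential rate λ, the posterior after n observations with total T = Σxᵢ is Gamma(α+n, β+T).
Sum of observations T = 45.3 minutes; n = 11.
Posterior: Gamma(3.4+11, 7.9+45.3) = Gamma(14.4, 53.2).
Posterior mean of λ = α/β = 14.4/53.2 = 0.2707.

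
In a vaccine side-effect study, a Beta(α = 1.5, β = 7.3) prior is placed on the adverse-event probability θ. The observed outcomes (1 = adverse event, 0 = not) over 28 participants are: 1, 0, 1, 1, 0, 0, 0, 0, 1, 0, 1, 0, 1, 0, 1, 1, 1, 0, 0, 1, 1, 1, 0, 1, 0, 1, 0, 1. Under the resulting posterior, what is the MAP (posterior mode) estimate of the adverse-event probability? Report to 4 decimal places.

0.4454

The Beta prior is conjugate to a Binomial/Bernoulli likelihood; the update adds successes to α and failures to β.
Posterior: Beta(α+k, β+n−k) = Beta(1.5+15, 7.3+13) = Beta(16.5, 20.3).
Mode of Beta(a,b) for a,b>1 is (a−1)/(a+b−2) = 15.5/34.8 = 0.4454.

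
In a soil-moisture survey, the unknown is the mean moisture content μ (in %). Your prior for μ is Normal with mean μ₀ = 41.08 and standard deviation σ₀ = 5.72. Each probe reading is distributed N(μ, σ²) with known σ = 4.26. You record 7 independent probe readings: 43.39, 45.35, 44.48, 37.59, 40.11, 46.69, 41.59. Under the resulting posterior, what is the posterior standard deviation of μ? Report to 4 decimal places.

For Normal data with known variance σ², a Normal(μ₀, σ₀²) prior on μ is conjugate. Posterior precision = 1/σ₀² + n/σ²; posterior mean is the precision-weighted average of μ₀ and x̄.
σ₀² = 5.72² = 32.7184, σ² = 4.26² = 18.1476; σ² + n·σ₀² = 18.1476 + 7·32.7184 = 247.1764.
Posterior precision = 1/σ₀² + n/σ² = 1/32.7184 + 7/18.1476 = (σ² + n·σ₀²)/(σ₀²σ²) = 247.1764/(32.7184·18.1476); posterior variance σₙ² = σ₀²σ²/(σ² + n·σ₀²) = 32.7184·18.1476/247.1764 = 2.402173.
Posterior SD = √σₙ² = √(32.7184·18.1476/247.1764) = 1.5499.

1.5499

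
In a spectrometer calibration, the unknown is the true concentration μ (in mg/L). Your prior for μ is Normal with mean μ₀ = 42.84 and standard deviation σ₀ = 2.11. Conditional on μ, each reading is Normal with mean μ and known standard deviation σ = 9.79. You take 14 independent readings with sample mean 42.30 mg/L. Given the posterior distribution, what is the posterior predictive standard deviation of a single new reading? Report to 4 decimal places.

9.9268

For Normal data with known variance σ², a Normal(μ₀, σ₀²) prior on μ is conjugate. Posterior precision = 1/σ₀² + n/σ²; posterior mean is the precision-weighted average of μ₀ and x̄.
σ₀² = 2.11² = 4.4521, σ² = 9.79² = 95.8441; σ² + n·σ₀² = 95.8441 + 14·4.4521 = 158.1735.
Posterior precision = 1/σ₀² + n/σ² = 1/4.4521 + 14/95.8441 = (σ² + n·σ₀²)/(σ₀²σ²) = 158.1735/(4.4521·95.8441); posterior variance σₙ² = σ₀²σ²/(σ² + n·σ₀²) = 4.4521·95.8441/158.1735 = 2.697718.
Predictive variance for one new observation = σₙ² + σ² = 4.4521·95.8441/158.1735 + 95.8441 = σ²·(σ₀² + 158.1735)/158.1735 = 95.8441·162.6256/158.1735 = 98.541818; SD = √(95.8441·162.6256/158.1735) = 9.9268.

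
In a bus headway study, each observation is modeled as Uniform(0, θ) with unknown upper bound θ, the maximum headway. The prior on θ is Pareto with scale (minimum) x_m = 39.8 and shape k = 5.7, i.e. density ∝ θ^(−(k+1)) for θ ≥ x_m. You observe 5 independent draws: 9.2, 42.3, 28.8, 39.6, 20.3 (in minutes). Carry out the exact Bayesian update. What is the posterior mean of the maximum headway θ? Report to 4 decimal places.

46.6608

A Pareto(scale x_m, shape k) prior on the upper bound θ of Uniform(0, θ) is conjugate: posterior is Pareto(max(x_m, max xᵢ), k + n).
Sample maximum = 42.3; prior scale x_m = 39.8 → posterior scale = max = 42.3.
Posterior shape = 5.7 + 5 = 10.7.
E[θ|data] = k·x_m/(k−1) = 10.7·42.3/9.7 = 46.6608.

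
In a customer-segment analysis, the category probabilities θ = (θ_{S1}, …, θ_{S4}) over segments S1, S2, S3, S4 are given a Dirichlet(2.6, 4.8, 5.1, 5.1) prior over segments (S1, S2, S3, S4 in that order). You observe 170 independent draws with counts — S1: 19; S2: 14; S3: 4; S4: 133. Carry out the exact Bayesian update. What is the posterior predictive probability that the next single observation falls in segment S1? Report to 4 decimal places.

The Dirichlet prior is conjugate to the Multinomial likelihood: each posterior αⱼ = prior αⱼ + observed count nⱼ.
Posterior concentration: (21.6, 18.8, 9.1, 138.1), total = 187.6.
P(next = S1 | data) = α_{S1}/Σα = 0.1151.

0.1151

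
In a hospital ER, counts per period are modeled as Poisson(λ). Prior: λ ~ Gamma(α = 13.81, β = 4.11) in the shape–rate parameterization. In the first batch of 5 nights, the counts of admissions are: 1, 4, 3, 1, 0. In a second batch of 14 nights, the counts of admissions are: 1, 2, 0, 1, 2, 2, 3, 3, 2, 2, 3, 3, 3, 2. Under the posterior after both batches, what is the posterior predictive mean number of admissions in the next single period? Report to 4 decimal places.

2.2419

With a Gamma(shape α, rate β) prior, the Poisson likelihood is conjugate: the posterior is Gamma(α + ΣXᵢ, β + n).
Batch 1: sum of counts S = 9 over n = 5 nights.
After batch 1: Gamma(α+S, β+n) = Gamma(13.81+9, 4.11+5) = Gamma(22.81, 9.11).
Batch 2: sum of counts S = 29 over n = 14 nights.
After batch 2: Gamma(α+S, β+n) = Gamma(22.81+29, 9.11+14) = Gamma(51.81, 23.11).
The predictive distribution for one future period is NegBinom with mean α/β = 2.2419.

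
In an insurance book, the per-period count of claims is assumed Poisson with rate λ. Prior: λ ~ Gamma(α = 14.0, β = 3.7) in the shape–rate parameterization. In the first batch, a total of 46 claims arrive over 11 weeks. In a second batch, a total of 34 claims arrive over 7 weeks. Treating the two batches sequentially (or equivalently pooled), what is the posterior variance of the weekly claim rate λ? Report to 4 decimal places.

0.1996

With a Gamma(shape α, rate β) prior, the Poisson likelihood is conjugate: the posterior is Gamma(α + ΣXᵢ, β + n).
After batch 1: Gamma(α+S, β+n) = Gamma(14.0+46, 3.7+11) = Gamma(60.0, 14.7).
After batch 2: Gamma(α+S, β+n) = Gamma(60.0+34, 14.7+7) = Gamma(94.0, 21.7).
Var = α/β² = 94.0/21.7² = 0.1996.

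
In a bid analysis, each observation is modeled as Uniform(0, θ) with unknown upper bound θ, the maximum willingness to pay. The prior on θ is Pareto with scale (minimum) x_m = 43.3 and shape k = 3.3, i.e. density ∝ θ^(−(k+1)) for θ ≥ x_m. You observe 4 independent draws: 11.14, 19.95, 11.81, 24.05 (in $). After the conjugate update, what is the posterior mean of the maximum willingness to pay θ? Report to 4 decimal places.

A Pareto(scale x_m, shape k) prior on the upper bound θ of Uniform(0, θ) is conjugate: posterior is Pareto(max(x_m, max xᵢ), k + n).
Sample maximum = 24.05; prior scale x_m = 43.3 → posterior scale = max = 43.30.
Posterior shape = 3.3 + 4 = 7.3.
E[θ|data] = k·x_m/(k−1) = 7.3·43.30/6.3 = 50.1730.

50.1730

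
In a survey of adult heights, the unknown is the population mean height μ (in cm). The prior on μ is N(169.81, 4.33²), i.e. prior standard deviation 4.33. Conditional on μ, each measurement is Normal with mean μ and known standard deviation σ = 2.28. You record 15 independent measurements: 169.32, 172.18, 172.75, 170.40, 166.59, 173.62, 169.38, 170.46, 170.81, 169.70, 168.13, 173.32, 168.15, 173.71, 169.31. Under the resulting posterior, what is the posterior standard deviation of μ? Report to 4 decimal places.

For Normal data with known variance σ², a Normal(μ₀, σ₀²) prior on μ is conjugate. Posterior precision = 1/σ₀² + n/σ²; posterior mean is the precision-weighted average of μ₀ and x̄.
σ₀² = 4.33² = 18.7489, σ² = 2.28² = 5.1984; σ² + n·σ₀² = 5.1984 + 15·18.7489 = 286.4319.
Posterior precision = 1/σ₀² + n/σ² = 1/18.7489 + 15/5.1984 = (σ² + n·σ₀²)/(σ₀²σ²) = 286.4319/(18.7489·5.1984); posterior variance σₙ² = σ₀²σ²/(σ² + n·σ₀²) = 18.7489·5.1984/286.4319 = 0.340270.
Posterior SD = √σₙ² = √(18.7489·5.1984/286.4319) = 0.5833.

0.5833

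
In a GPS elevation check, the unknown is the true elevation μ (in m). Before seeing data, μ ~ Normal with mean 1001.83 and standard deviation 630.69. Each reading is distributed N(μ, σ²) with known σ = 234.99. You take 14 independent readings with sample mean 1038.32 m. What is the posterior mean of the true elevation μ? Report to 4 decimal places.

For Normal data with known variance σ², a Normal(μ₀, σ₀²) prior on μ is conjugate. Posterior precision = 1/σ₀² + n/σ²; posterior mean is the precision-weighted average of μ₀ and x̄.
n·x̄ = 14·1038.32 = 14536.48.
σ₀² = 630.69² = 397769.8761, σ² = 234.99² = 55220.3001; σ² + n·σ₀² = 55220.3001 + 14·397769.8761 = 5623998.5655.
Posterior mean = (μ₀/σ₀² + n·x̄/σ²)/(1/σ₀² + n/σ²) = (σ²·μ₀ + σ₀²·n·x̄)/(σ² + n·σ₀²) = (55220.3001·1001.83 + 397769.8761·14536.48)/5623998.5655 = 5837495201.779311/5623998.5655 = 1037.9617.

1037.9617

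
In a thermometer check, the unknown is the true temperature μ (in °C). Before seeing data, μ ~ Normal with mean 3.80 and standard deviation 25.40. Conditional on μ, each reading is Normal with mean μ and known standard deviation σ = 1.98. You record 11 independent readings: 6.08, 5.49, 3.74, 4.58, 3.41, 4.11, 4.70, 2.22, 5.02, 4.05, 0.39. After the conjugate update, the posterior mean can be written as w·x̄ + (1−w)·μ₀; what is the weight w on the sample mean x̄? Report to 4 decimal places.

0.9994

For Normal data with known variance σ², a Normal(μ₀, σ₀²) prior on μ is conjugate. Posterior precision = 1/σ₀² + n/σ²; posterior mean is the precision-weighted average of μ₀ and x̄.
σ₀² = 25.40² = 645.16, σ² = 1.98² = 3.9204. Prior precision 1/σ₀² = 1/645.16; data precision n/σ² = 11/3.9204.
w = (n/σ²)/(1/σ₀² + n/σ²) = n·σ₀²/(σ² + n·σ₀²) = 11·645.16/(3.9204 + 11·645.16) = 7096.76/7100.6804 = 0.9994.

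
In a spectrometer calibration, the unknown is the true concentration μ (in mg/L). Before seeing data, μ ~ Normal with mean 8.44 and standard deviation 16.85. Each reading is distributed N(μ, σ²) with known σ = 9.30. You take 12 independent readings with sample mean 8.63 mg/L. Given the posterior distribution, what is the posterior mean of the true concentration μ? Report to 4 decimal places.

For Normal data with known variance σ², a Normal(μ₀, σ₀²) prior on μ is conjugate. Posterior precision = 1/σ₀² + n/σ²; posterior mean is the precision-weighted average of μ₀ and x̄.
n·x̄ = 12·8.63 = 103.56.
σ₀² = 16.85² = 283.9225, σ² = 9.30² = 86.49; σ² + n·σ₀² = 86.49 + 12·283.9225 = 3493.56.
Posterior mean = (μ₀/σ₀² + n·x̄/σ²)/(1/σ₀² + n/σ²) = (σ²·μ₀ + σ₀²·n·x̄)/(σ² + n·σ₀²) = (86.49·8.44 + 283.9225·103.56)/3493.56 = 30132.9897/3493.56 = 8.6253.

8.6253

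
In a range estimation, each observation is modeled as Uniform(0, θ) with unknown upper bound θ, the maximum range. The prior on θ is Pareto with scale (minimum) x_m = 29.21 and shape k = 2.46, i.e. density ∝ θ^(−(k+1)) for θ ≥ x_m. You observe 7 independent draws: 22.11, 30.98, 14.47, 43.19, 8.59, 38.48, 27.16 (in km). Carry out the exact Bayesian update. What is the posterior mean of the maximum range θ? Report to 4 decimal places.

48.2952

A Pareto(scale x_m, shape k) prior on the upper bound θ of Uniform(0, θ) is conjugate: posterior is Pareto(max(x_m, max xᵢ), k + n).
Sample maximum = 43.19; prior scale x_m = 29.21 → posterior scale = max = 43.19.
Posterior shape = 2.46 + 7 = 9.46.
E[θ|data] = k·x_m/(k−1) = 9.46·43.19/8.46 = 48.2952.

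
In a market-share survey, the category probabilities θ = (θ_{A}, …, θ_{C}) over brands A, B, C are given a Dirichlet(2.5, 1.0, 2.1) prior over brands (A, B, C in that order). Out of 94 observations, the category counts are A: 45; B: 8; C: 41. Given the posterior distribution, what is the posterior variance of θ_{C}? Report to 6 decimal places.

0.002440

The Dirichlet prior is conjugate to the Multinomial likelihood: each posterior αⱼ = prior αⱼ + observed count nⱼ.
Posterior concentration: (47.5, 9.0, 43.1), total = 99.6.
Var[θ_j] = α_j(Σα−α_j)/((Σα)²(Σα+1)) = 43.1·56.5/(99.6²·100.6) = 0.002440.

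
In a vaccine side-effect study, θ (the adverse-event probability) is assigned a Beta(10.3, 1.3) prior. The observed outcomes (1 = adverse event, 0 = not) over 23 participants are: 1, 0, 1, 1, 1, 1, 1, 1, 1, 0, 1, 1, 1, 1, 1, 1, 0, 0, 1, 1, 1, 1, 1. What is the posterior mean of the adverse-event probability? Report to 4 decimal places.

0.8468

The Beta prior is conjugate to a Binomial/Bernoulli likelihood; the update adds successes to α and failures to β.
Posterior: Beta(α+k, β+n−k) = Beta(10.3+19, 1.3+4) = Beta(29.3, 5.3).
Posterior mean = α/(α+β) = 29.3/34.6 = 0.8468.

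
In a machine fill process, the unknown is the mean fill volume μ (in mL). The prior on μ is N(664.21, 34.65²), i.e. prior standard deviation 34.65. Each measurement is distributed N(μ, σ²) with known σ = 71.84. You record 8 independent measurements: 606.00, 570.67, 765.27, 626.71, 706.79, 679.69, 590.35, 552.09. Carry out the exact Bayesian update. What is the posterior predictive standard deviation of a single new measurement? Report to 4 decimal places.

For Normal data with known variance σ², a Normal(μ₀, σ₀²) prior on μ is conjugate. Posterior precision = 1/σ₀² + n/σ²; posterior mean is the precision-weighted average of μ₀ and x̄.
σ₀² = 34.65² = 1200.6225, σ² = 71.84² = 5160.9856; σ² + n·σ₀² = 5160.9856 + 8·1200.6225 = 14765.9656.
Posterior precision = 1/σ₀² + n/σ² = 1/1200.6225 + 8/5160.9856 = (σ² + n·σ₀²)/(σ₀²σ²) = 14765.9656/(1200.6225·5160.9856); posterior variance σₙ² = σ₀²σ²/(σ² + n·σ₀²) = 1200.6225·5160.9856/14765.9656 = 419.640381.
Predictive variance for one new observation = σₙ² + σ² = 1200.6225·5160.9856/14765.9656 + 5160.9856 = σ²·(σ₀² + 14765.9656)/14765.9656 = 5160.9856·15966.5881/14765.9656 = 5580.625981; SD = √(5160.9856·15966.5881/14765.9656) = 74.7036.

74.7036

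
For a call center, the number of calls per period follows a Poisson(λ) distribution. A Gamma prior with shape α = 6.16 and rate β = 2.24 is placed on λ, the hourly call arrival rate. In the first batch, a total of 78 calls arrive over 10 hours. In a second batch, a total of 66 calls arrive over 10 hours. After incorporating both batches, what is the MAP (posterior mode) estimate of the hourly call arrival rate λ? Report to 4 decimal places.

With a Gamma(shape α, rate β) prior, the Poisson likelihood is conjugate: the posterior is Gamma(α + ΣXᵢ, β + n).
After batch 1: Gamma(α+S, β+n) = Gamma(6.16+78, 2.24+10) = Gamma(84.16, 12.24).
After batch 2: Gamma(α+S, β+n) = Gamma(84.16+66, 12.24+10) = Gamma(150.16, 22.24).
Mode of Gamma(α,β) for α≥1 is (α−1)/β = 149.16/22.24 = 6.7068.

6.7068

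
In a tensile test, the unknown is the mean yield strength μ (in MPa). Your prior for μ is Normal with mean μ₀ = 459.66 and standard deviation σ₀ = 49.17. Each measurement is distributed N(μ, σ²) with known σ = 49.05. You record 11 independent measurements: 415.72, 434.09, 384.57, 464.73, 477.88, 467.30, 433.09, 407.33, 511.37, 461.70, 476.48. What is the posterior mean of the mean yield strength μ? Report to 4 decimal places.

For Normal data with known variance σ², a Normal(μ₀, σ₀²) prior on μ is conjugate. Posterior precision = 1/σ₀² + n/σ²; posterior mean is the precision-weighted average of μ₀ and x̄.
Σxᵢ = 415.72 + 434.09 + 384.57 + 464.73 + 477.88 + 467.30 + 433.09 + 407.33 + 511.37 + 461.70 + 476.48 = 4934.26, so n·x̄ = 4934.26.
σ₀² = 49.17² = 2417.6889, σ² = 49.05² = 2405.9025; σ² + n·σ₀² = 2405.9025 + 11·2417.6889 = 29000.4804.
Posterior mean = (μ₀/σ₀² + n·x̄/σ²)/(1/σ₀² + n/σ²) = (σ²·μ₀ + σ₀²·n·x̄)/(σ² + n·σ₀²) = (2405.9025·459.66 + 2417.6889·4934.26)/29000.4804 = 13035402.774864/29000.4804 = 449.4892.

449.4892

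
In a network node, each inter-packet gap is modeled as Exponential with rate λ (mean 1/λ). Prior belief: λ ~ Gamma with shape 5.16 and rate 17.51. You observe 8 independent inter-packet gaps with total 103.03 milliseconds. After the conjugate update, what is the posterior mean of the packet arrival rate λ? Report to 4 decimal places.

0.1092

With a Gamma(shape α, rate β) prior on the exponential rate λ, the posterior after n observations with total T = Σxᵢ is Gamma(α+n, β+T).
Posterior: Gamma(5.16+8, 17.51+103.03) = Gamma(13.16, 120.54).
Posterior mean of λ = α/β = 13.16/120.54 = 0.1092.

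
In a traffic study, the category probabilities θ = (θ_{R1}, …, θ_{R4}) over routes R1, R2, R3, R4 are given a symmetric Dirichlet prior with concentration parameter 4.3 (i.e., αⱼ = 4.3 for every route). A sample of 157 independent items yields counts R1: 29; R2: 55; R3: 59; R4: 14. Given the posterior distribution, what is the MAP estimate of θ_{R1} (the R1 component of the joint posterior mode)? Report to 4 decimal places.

The Dirichlet prior is conjugate to the Multinomial likelihood: each posterior αⱼ = prior αⱼ + observed count nⱼ.
Posterior concentration: (33.3, 59.3, 63.3, 18.3), total = 174.2.
Joint mode component: (α_{R1}−1)/(Σα−K) = 32.3/170.2 = 0.1898.

0.1898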